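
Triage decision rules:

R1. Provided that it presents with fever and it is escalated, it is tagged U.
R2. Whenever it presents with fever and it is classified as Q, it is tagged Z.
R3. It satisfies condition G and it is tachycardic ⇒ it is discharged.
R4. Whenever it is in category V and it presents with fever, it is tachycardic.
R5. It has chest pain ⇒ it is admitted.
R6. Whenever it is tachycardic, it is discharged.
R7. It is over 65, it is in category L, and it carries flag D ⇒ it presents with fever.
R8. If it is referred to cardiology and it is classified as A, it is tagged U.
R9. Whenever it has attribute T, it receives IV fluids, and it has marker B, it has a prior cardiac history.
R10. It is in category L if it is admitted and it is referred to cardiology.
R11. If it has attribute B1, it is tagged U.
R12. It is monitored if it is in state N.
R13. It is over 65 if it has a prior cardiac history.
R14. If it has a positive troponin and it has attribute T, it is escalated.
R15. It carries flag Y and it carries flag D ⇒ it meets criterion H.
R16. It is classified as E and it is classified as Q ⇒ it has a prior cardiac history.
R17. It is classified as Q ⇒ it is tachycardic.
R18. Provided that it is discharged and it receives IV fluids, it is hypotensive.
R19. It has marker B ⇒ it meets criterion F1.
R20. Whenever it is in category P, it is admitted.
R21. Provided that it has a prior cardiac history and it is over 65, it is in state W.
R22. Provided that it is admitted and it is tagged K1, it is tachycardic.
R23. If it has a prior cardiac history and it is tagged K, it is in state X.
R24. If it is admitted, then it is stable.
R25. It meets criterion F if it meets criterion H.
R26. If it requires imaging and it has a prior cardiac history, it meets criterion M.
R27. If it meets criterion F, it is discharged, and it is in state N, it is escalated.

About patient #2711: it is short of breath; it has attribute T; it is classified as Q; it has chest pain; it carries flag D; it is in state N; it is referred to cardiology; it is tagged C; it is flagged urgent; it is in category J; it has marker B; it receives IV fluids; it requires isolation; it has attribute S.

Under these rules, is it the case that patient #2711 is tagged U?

No

Forward chaining from the given facts derives: is admitted, has a prior cardiac history, is in category L, is monitored, is over 65, is tachycardic, meets criterion F1, is in state W, is stable, is discharged, presents with fever, is hypotensive, is tagged Z.
Rules concluding "it is tagged U": R1 needs "it is escalated"; R8 needs "it is classified as A"; R11 needs "it has attribute B1" — none of these are established.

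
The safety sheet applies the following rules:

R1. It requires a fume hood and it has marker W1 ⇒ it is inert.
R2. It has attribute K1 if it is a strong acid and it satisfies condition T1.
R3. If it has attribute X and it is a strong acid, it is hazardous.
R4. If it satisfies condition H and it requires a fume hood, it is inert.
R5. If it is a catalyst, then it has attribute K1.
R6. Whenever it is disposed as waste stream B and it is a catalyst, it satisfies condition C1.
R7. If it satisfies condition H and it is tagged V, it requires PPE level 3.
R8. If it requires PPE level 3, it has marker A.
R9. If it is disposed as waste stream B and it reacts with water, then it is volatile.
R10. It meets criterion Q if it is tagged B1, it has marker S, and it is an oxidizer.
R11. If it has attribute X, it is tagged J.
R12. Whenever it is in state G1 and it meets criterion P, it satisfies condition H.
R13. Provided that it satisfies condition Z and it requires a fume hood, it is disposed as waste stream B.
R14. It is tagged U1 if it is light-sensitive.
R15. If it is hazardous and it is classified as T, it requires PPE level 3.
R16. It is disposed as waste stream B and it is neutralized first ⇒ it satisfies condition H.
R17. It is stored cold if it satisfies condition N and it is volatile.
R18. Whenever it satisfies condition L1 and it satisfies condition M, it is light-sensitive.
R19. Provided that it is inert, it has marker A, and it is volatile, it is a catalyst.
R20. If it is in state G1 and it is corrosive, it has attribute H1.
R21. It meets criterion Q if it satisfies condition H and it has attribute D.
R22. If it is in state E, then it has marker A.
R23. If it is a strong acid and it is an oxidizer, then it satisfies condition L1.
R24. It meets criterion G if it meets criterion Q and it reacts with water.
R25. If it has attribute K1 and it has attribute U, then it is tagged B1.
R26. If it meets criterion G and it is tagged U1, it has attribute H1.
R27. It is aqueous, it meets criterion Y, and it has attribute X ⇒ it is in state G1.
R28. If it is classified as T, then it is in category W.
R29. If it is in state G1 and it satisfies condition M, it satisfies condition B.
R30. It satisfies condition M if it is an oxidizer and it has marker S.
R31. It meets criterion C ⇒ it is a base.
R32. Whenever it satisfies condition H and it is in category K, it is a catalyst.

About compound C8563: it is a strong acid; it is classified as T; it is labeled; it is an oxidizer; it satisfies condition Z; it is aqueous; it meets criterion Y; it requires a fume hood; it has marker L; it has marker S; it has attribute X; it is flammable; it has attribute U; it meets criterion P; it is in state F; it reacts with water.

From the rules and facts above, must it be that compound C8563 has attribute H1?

By R3 (it has attribute X, it is a strong acid): it is hazardous.
By R13 (it satisfies condition Z, it requires a fume hood): it is disposed as waste stream B.
By R15 (it is hazardous, it is classified as T): it requires PPE level 3.
By R23 (it is a strong acid, it is an oxidizer): it satisfies condition L1.
By R27 (it is aqueous, it meets criterion Y, it has attribute X): it is in state G1.
By R30 (it is an oxidizer, it has marker S): it satisfies condition M.
By R8 (it requires PPE level 3): it has marker A.
By R9 (it is disposed as waste stream B, it reacts with water): it is volatile.
By R12 (it is in state G1, it meets criterion P): it satisfies condition H.
By R18 (it satisfies condition L1, it satisfies condition M): it is light-sensitive.
By R4 (it satisfies condition H, it requires a fume hood): it is inert.
By R14 (it is light-sensitive): it is tagged U1.
By R19 (it is inert, it has marker A, it is volatile): it is a catalyst.
By R5 (it is a catalyst): it has attribute K1.
By R25 (it has attribute K1, it has attribute U): it is tagged B1.
By R10 (it is tagged B1, it has marker S, it is an oxidizer): it meets criterion Q.
By R24 (it meets criterion Q, it reacts with water): it meets criterion G.
By R26 (it meets criterion G, it is tagged U1): it has attribute H1.

Yes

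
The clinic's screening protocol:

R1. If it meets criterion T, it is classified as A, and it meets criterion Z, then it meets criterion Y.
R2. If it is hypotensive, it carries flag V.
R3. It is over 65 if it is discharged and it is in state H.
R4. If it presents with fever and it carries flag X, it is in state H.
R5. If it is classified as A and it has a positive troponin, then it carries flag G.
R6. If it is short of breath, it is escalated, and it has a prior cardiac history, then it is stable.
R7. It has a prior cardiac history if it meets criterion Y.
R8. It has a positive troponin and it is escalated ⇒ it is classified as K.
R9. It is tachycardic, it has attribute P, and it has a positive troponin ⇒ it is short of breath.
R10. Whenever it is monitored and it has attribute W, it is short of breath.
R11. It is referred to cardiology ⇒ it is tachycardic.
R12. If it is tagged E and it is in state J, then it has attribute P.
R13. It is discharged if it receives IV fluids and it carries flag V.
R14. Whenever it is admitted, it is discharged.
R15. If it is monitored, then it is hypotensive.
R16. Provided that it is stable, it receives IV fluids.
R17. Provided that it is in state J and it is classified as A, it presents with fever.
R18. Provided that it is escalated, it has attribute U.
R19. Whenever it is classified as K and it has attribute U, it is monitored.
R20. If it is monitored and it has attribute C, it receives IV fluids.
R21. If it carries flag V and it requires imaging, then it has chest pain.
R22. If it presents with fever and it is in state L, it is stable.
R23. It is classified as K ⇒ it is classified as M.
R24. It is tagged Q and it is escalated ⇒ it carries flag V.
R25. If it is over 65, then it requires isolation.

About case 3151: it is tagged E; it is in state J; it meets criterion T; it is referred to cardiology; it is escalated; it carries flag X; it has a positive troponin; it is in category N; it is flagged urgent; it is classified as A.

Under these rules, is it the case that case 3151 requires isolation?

No

Forward chaining from the given facts derives: carries flag G, is classified as K, is tachycardic, has attribute P, presents with fever, has attribute U, is monitored, is classified as M, is in state H, is short of breath, is hypotensive, carries flag V.
The only rule concluding "it requires isolation" is R25, which needs "it is over 65"; that is never established.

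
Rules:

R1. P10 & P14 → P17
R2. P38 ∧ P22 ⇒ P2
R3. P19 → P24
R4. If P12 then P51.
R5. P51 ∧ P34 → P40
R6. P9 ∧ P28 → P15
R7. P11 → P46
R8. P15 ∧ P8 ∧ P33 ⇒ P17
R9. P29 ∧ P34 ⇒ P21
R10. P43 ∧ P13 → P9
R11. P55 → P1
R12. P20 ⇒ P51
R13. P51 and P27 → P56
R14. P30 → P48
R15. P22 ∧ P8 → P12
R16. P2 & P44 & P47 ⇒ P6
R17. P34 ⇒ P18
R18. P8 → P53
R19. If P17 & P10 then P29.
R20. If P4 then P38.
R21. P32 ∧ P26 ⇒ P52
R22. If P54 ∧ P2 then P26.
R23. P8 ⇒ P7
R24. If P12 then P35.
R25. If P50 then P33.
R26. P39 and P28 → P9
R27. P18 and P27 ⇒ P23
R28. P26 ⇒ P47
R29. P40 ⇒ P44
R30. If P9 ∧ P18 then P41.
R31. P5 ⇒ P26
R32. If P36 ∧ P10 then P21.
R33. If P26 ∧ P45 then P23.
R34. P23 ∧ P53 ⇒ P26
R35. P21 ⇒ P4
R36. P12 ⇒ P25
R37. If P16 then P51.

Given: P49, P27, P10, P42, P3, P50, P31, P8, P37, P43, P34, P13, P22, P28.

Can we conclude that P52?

No

Forward chaining from the given facts derives: P9, P12, P18, P53, P7, P35, P33, P23, P41, P26, P25, P51, P40, P15, P17, P56, P29, P47, P44, P21, P4, P38, P2, P6.
The only rule concluding P52 is R21, which needs P32; that is never established.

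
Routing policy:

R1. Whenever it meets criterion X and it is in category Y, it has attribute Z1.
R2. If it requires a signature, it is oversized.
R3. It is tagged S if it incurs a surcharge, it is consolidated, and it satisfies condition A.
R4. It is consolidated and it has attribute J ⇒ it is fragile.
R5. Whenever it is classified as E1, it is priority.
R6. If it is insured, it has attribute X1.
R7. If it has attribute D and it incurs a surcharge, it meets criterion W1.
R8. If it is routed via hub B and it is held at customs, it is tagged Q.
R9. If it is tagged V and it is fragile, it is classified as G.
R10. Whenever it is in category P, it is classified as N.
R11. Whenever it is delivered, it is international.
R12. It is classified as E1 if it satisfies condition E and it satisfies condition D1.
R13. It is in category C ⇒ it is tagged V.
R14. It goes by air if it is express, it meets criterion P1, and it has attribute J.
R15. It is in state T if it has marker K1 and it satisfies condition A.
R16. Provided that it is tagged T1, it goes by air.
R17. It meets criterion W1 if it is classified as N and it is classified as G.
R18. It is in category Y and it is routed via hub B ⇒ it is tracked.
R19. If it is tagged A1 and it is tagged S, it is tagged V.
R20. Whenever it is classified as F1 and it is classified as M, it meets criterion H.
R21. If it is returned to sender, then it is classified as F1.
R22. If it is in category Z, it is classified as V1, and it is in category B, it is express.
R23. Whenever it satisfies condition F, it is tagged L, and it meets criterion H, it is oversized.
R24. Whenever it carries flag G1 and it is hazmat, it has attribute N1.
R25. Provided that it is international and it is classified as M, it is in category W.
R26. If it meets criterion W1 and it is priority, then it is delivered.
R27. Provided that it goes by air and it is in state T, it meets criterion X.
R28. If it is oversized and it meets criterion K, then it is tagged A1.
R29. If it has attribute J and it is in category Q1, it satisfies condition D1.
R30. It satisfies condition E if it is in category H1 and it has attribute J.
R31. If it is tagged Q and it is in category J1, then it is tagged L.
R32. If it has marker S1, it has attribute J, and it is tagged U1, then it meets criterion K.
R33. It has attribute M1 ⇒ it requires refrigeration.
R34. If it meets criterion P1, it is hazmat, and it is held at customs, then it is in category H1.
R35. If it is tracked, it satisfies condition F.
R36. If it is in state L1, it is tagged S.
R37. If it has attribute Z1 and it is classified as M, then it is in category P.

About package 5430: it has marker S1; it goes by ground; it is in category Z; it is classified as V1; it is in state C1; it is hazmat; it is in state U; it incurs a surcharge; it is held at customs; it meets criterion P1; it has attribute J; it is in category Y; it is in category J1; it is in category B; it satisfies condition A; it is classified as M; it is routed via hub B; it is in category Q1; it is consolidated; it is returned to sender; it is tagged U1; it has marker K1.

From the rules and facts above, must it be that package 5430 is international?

By R3 (it incurs a surcharge, it is consolidated, it satisfies condition A): it is tagged S.
By R4 (it is consolidated, it has attribute J): it is fragile.
By R8 (it is routed via hub B, it is held at customs): it is tagged Q.
By R15 (it has marker K1, it satisfies condition A): it is in state T.
By R18 (it is in category Y, it is routed via hub B): it is tracked.
By R21 (it is returned to sender): it is classified as F1.
By R22 (it is in category Z, it is classified as V1, it is in category B): it is express.
By R29 (it has attribute J, it is in category Q1): it satisfies condition D1.
By R31 (it is tagged Q, it is in category J1): it is tagged L.
By R32 (it has marker S1, it has attribute J, it is tagged U1): it meets criterion K.
By R34 (it meets criterion P1, it is hazmat, it is held at customs): it is in category H1.
By R35 (it is tracked): it satisfies condition F.
By R14 (it is express, it meets criterion P1, it has attribute J): it goes by air.
By R20 (it is classified as F1, it is classified as M): it meets criterion H.
By R23 (it satisfies condition F, it is tagged L, it meets criterion H): it is oversized.
By R27 (it goes by air, it is in state T): it meets criterion X.
By R28 (it is oversized, it meets criterion K): it is tagged A1.
By R30 (it is in category H1, it has attribute J): it satisfies condition E.
By R1 (it meets criterion X, it is in category Y): it has attribute Z1.
By R12 (it satisfies condition E, it satisfies condition D1): it is classified as E1.
By R19 (it is tagged A1, it is tagged S): it is tagged V.
By R37 (it has attribute Z1, it is classified as M): it is in category P.
By R5 (it is classified as E1): it is priority.
By R9 (it is tagged V, it is fragile): it is classified as G.
By R10 (it is in category P): it is classified as N.
By R17 (it is classified as N, it is classified as G): it meets criterion W1.
By R26 (it meets criterion W1, it is priority): it is delivered.
By R11 (it is delivered): it is international.

Yes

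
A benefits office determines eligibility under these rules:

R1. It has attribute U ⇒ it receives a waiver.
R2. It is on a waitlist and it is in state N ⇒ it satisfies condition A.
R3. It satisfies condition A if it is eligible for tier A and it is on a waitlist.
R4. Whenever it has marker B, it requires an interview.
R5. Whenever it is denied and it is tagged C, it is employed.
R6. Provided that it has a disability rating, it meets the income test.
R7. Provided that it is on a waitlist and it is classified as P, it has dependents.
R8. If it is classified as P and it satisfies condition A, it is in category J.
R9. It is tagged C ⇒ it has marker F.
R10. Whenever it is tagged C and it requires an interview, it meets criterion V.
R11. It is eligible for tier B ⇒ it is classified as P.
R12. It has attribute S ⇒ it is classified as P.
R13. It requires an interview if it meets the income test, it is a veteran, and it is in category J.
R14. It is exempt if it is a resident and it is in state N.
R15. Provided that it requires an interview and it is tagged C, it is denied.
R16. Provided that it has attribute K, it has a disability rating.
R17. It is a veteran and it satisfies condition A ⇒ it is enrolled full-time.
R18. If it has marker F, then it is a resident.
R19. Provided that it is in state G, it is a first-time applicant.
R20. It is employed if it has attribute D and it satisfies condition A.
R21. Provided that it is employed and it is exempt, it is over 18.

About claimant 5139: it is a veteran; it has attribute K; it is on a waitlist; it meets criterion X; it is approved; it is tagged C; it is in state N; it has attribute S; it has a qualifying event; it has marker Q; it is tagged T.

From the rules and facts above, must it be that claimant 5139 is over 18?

Yes

By R2 (it is on a waitlist, it is in state N): it satisfies condition A.
By R9 (it is tagged C): it has marker F.
By R12 (it has attribute S): it is classified as P.
By R16 (it has attribute K): it has a disability rating.
By R18 (it has marker F): it is a resident.
By R6 (it has a disability rating): it meets the income test.
By R8 (it is classified as P, it satisfies condition A): it is in category J.
By R13 (it meets the income test, it is a veteran, it is in category J): it requires an interview.
By R14 (it is a resident, it is in state N): it is exempt.
By R15 (it requires an interview, it is tagged C): it is denied.
By R5 (it is denied, it is tagged C): it is employed.
By R21 (it is employed, it is exempt): it is over 18.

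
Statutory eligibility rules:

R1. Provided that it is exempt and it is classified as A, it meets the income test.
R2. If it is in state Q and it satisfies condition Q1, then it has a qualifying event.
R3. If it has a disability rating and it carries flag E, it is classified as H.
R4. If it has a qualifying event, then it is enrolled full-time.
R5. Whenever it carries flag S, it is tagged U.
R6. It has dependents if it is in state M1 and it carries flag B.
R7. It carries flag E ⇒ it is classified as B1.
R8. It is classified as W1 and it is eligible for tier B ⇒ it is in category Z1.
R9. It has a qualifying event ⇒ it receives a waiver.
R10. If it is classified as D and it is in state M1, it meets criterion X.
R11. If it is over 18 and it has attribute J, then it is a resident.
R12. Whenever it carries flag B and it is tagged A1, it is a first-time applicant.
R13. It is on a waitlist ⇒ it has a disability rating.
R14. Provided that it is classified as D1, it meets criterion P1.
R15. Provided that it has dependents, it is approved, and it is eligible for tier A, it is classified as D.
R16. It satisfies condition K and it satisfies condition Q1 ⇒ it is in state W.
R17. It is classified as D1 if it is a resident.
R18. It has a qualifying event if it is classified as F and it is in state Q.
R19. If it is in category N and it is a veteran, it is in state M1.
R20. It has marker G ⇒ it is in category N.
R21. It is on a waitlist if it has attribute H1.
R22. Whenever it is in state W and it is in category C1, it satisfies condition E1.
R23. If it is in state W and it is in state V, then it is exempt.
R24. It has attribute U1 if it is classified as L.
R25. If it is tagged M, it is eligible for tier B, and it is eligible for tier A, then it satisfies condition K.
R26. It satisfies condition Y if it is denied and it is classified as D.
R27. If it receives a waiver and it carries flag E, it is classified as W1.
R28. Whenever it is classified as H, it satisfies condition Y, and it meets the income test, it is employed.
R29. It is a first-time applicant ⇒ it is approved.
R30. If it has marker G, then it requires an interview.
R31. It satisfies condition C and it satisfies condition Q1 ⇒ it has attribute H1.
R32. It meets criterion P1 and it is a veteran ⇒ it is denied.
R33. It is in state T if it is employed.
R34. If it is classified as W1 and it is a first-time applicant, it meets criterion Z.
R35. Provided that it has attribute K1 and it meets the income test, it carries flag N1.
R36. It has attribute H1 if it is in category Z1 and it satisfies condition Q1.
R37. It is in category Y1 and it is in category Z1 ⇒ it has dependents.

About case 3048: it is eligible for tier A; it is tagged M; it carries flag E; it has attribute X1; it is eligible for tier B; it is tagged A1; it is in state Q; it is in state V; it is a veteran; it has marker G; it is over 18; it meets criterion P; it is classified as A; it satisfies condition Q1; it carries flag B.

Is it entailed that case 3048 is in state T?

Forward chaining from the given facts derives: has a qualifying event, is enrolled full-time, is classified as B1, receives a waiver, is a first-time applicant, is in category N, satisfies condition K, is classified as W1, is approved, requires an interview, meets criterion Z, is in category Z1, is in state W, is in state M1, is exempt, has attribute H1, meets the income test, has dependents, is classified as D, is on a waitlist, meets criterion X, has a disability rating, is classified as H.
The only rule concluding "it is in state T" is R33, which needs "it is employed"; that is never established.

No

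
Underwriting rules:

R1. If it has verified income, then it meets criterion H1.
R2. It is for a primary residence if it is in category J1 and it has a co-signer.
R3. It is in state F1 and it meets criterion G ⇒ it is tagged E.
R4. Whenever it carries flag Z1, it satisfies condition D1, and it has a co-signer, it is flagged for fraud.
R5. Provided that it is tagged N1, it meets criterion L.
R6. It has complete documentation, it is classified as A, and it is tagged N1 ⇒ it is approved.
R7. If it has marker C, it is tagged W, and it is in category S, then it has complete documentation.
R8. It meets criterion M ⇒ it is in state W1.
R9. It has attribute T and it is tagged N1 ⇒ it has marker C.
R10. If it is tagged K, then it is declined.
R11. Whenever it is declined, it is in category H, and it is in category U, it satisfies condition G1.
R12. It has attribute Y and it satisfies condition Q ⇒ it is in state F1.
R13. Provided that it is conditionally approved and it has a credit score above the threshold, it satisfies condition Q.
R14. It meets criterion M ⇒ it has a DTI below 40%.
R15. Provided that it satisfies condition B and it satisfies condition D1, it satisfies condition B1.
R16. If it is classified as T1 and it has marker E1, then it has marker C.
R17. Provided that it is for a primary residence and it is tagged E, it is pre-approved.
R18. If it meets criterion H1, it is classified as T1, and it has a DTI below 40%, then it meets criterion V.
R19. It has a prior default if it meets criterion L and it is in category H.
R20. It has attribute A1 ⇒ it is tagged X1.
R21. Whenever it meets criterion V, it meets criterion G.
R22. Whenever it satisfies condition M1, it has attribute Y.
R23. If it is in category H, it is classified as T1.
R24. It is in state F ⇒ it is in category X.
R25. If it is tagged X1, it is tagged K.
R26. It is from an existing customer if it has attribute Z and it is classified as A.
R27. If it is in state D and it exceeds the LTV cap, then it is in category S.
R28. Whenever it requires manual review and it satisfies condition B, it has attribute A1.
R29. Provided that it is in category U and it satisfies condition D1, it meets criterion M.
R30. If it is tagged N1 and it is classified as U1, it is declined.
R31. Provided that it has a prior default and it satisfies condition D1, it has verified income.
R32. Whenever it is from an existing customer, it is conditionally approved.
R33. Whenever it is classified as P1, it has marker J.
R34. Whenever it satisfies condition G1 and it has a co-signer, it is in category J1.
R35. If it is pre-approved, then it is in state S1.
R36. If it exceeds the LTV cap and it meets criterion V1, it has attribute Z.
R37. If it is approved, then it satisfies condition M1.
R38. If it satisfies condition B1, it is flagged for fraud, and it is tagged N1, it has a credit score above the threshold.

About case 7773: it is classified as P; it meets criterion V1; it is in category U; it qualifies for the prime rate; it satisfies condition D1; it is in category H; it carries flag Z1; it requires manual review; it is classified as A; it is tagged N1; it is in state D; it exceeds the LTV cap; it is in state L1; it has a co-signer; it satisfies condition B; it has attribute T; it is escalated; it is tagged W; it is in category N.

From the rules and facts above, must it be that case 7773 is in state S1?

By R4 (it carries flag Z1, it satisfies condition D1, it has a co-signer): it is flagged for fraud.
By R5 (it is tagged N1): it meets criterion L.
By R9 (it has attribute T, it is tagged N1): it has marker C.
By R15 (it satisfies condition B, it satisfies condition D1): it satisfies condition B1.
By R19 (it meets criterion L, it is in category H): it has a prior default.
By R23 (it is in category H): it is classified as T1.
By R27 (it is in state D, it exceeds the LTV cap): it is in category S.
By R28 (it requires manual review, it satisfies condition B): it has attribute A1.
By R29 (it is in category U, it satisfies condition D1): it meets criterion M.
By R31 (it has a prior default, it satisfies condition D1): it has verified income.
By R36 (it exceeds the LTV cap, it meets criterion V1): it has attribute Z.
By R38 (it satisfies condition B1, it is flagged for fraud, it is tagged N1): it has a credit score above the threshold.
By R1 (it has verified income): it meets criterion H1.
By R7 (it has marker C, it is tagged W, it is in category S): it has complete documentation.
By R14 (it meets criterion M): it has a DTI below 40%.
By R18 (it meets criterion H1, it is classified as T1, it has a DTI below 40%): it meets criterion V.
By R20 (it has attribute A1): it is tagged X1.
By R21 (it meets criterion V): it meets criterion G.
By R25 (it is tagged X1): it is tagged K.
By R26 (it has attribute Z, it is classified as A): it is from an existing customer.
By R32 (it is from an existing customer): it is conditionally approved.
By R6 (it has complete documentation, it is classified as A, it is tagged N1): it is approved.
By R10 (it is tagged K): it is declined.
By R11 (it is declined, it is in category H, it is in category U): it satisfies condition G1.
By R13 (it is conditionally approved, it has a credit score above the threshold): it satisfies condition Q.
By R34 (it satisfies condition G1, it has a co-signer): it is in category J1.
By R37 (it is approved): it satisfies condition M1.
By R2 (it is in category J1, it has a co-signer): it is for a primary residence.
By R22 (it satisfies condition M1): it has attribute Y.
By R12 (it has attribute Y, it satisfies condition Q): it is in state F1.
By R3 (it is in state F1, it meets criterion G): it is tagged E.
By R17 (it is for a primary residence, it is tagged E): it is pre-approved.
By R35 (it is pre-approved): it is in state S1.

Yes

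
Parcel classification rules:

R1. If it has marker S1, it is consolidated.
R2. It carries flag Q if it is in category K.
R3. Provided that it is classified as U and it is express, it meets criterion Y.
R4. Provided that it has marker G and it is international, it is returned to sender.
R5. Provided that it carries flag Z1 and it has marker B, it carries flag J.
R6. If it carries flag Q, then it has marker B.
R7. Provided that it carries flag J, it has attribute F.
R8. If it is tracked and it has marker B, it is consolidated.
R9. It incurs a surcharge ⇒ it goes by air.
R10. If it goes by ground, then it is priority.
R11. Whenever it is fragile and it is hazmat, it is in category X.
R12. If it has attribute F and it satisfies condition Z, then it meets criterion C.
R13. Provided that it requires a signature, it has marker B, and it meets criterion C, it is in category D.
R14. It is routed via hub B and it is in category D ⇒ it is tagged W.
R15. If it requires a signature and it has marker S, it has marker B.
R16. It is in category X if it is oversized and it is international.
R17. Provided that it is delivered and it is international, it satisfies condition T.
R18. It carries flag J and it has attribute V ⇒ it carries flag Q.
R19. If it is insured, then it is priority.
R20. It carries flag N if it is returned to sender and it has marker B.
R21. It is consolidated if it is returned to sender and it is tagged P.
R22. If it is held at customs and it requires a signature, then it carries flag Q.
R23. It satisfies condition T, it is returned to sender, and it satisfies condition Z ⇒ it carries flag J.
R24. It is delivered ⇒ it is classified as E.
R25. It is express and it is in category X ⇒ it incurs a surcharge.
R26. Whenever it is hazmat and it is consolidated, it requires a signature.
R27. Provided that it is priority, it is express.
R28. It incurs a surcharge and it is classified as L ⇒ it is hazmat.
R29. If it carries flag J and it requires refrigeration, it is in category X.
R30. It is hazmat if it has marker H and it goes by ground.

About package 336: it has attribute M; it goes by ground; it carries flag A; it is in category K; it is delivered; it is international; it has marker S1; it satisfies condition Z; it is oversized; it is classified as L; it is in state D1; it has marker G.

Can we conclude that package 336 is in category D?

Yes

By R1 (it has marker S1): it is consolidated.
By R2 (it is in category K): it carries flag Q.
By R4 (it has marker G, it is international): it is returned to sender.
By R6 (it carries flag Q): it has marker B.
By R10 (it goes by ground): it is priority.
By R16 (it is oversized, it is international): it is in category X.
By R17 (it is delivered, it is international): it satisfies condition T.
By R23 (it satisfies condition T, it is returned to sender, it satisfies condition Z): it carries flag J.
By R27 (it is priority): it is express.
By R7 (it carries flag J): it has attribute F.
By R12 (it has attribute F, it satisfies condition Z): it meets criterion C.
By R25 (it is express, it is in category X): it incurs a surcharge.
By R28 (it incurs a surcharge, it is classified as L): it is hazmat.
By R26 (it is hazmat, it is consolidated): it requires a signature.
By R13 (it requires a signature, it has marker B, it meets criterion C): it is in category D.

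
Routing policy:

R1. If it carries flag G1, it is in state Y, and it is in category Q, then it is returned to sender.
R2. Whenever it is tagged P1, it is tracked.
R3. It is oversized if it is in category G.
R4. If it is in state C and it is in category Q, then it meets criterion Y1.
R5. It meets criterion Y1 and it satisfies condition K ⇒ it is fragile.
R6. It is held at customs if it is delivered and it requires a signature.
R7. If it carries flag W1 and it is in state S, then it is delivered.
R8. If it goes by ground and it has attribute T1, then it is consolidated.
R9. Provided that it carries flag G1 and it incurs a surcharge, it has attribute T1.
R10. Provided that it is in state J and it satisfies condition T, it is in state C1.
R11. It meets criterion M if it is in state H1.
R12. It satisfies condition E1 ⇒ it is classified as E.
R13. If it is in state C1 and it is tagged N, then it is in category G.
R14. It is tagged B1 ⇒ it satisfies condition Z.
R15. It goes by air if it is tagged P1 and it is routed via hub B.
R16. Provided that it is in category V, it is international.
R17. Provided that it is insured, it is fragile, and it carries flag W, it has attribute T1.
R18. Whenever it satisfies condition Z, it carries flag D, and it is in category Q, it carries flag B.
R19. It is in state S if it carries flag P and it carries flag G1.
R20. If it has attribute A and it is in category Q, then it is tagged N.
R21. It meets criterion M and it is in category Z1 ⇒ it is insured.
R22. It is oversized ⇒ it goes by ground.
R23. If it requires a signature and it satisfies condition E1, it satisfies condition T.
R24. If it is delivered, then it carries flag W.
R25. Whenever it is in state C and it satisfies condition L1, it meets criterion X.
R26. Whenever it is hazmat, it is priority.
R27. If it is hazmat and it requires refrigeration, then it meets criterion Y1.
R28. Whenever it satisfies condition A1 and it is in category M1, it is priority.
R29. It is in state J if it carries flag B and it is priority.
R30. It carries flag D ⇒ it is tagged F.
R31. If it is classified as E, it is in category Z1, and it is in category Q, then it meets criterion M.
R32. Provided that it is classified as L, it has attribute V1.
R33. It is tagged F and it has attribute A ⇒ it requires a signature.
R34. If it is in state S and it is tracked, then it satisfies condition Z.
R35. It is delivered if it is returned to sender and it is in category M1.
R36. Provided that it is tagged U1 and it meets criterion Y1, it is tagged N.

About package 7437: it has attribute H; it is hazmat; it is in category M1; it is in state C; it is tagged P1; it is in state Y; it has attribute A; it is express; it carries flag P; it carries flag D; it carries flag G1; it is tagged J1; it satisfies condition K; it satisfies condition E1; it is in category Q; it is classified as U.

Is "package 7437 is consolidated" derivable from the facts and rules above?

Forward chaining from the given facts derives: is returned to sender, is tracked, meets criterion Y1, is fragile, is classified as E, is in state S, is tagged N, is priority, is tagged F, requires a signature, satisfies condition Z, is delivered, is held at customs, carries flag B, satisfies condition T, carries flag W, is in state J, is in state C1, is in category G, is oversized, goes by ground.
The only rule concluding "it is consolidated" is R8, which needs "it has attribute T1"; that is never established.

No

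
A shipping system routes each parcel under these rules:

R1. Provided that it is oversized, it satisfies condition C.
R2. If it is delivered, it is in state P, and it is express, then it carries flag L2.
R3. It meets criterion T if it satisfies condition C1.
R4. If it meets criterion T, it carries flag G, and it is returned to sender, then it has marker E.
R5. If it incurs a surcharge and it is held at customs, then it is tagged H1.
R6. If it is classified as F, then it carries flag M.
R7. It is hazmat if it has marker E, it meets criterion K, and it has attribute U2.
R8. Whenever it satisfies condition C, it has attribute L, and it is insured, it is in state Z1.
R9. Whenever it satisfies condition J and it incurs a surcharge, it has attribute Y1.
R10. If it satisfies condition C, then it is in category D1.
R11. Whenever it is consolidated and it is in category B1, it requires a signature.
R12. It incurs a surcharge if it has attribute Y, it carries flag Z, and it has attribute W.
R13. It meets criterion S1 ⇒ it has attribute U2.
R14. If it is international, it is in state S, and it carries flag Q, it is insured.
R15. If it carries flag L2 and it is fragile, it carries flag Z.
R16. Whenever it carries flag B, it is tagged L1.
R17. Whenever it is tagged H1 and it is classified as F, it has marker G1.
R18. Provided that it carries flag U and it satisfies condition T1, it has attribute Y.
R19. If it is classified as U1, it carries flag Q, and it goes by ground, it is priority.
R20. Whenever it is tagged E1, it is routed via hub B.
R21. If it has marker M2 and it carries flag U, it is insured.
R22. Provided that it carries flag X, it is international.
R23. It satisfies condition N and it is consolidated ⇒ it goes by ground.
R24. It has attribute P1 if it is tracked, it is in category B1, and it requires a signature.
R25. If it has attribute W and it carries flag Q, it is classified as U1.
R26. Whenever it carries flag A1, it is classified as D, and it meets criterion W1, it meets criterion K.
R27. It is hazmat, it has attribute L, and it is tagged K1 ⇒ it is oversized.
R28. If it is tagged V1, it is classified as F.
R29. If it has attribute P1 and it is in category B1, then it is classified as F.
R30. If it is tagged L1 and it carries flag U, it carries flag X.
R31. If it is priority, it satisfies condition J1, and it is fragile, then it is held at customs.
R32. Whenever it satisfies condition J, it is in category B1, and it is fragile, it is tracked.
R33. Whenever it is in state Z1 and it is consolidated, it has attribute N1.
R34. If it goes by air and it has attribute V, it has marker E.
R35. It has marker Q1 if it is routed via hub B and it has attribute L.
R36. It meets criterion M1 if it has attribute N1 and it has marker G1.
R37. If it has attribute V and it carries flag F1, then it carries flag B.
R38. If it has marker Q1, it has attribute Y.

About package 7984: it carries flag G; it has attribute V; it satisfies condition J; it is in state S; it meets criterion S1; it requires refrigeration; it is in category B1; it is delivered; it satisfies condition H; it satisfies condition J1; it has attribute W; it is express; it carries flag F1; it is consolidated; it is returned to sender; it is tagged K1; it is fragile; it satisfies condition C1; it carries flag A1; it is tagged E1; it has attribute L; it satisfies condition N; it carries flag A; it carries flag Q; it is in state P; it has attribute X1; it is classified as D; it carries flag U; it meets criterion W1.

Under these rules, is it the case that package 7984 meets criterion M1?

By R2 (it is delivered, it is in state P, it is express): it carries flag L2.
By R3 (it satisfies condition C1): it meets criterion T.
By R4 (it meets criterion T, it carries flag G, it is returned to sender): it has marker E.
By R11 (it is consolidated, it is in category B1): it requires a signature.
By R13 (it meets criterion S1): it has attribute U2.
By R15 (it carries flag L2, it is fragile): it carries flag Z.
By R20 (it is tagged E1): it is routed via hub B.
By R23 (it satisfies condition N, it is consolidated): it goes by ground.
By R25 (it has attribute W, it carries flag Q): it is classified as U1.
By R26 (it carries flag A1, it is classified as D, it meets criterion W1): it meets criterion K.
By R32 (it satisfies condition J, it is in category B1, it is fragile): it is tracked.
By R35 (it is routed via hub B, it has attribute L): it has marker Q1.
By R37 (it has attribute V, it carries flag F1): it carries flag B.
By R38 (it has marker Q1): it has attribute Y.
By R7 (it has marker E, it meets criterion K, it has attribute U2): it is hazmat.
By R12 (it has attribute Y, it carries flag Z, it has attribute W): it incurs a surcharge.
By R16 (it carries flag B): it is tagged L1.
By R19 (it is classified as U1, it carries flag Q, it goes by ground): it is priority.
By R24 (it is tracked, it is in category B1, it requires a signature): it has attribute P1.
By R27 (it is hazmat, it has attribute L, it is tagged K1): it is oversized.
By R29 (it has attribute P1, it is in category B1): it is classified as F.
By R30 (it is tagged L1, it carries flag U): it carries flag X.
By R31 (it is priority, it satisfies condition J1, it is fragile): it is held at customs.
By R1 (it is oversized): it satisfies condition C.
By R5 (it incurs a surcharge, it is held at customs): it is tagged H1.
By R17 (it is tagged H1, it is classified as F): it has marker G1.
By R22 (it carries flag X): it is international.
By R14 (it is international, it is in state S, it carries flag Q): it is insured.
By R8 (it satisfies condition C, it has attribute L, it is insured): it is in state Z1.
By R33 (it is in state Z1, it is consolidated): it has attribute N1.
By R36 (it has attribute N1, it has marker G1): it meets criterion M1.

Yes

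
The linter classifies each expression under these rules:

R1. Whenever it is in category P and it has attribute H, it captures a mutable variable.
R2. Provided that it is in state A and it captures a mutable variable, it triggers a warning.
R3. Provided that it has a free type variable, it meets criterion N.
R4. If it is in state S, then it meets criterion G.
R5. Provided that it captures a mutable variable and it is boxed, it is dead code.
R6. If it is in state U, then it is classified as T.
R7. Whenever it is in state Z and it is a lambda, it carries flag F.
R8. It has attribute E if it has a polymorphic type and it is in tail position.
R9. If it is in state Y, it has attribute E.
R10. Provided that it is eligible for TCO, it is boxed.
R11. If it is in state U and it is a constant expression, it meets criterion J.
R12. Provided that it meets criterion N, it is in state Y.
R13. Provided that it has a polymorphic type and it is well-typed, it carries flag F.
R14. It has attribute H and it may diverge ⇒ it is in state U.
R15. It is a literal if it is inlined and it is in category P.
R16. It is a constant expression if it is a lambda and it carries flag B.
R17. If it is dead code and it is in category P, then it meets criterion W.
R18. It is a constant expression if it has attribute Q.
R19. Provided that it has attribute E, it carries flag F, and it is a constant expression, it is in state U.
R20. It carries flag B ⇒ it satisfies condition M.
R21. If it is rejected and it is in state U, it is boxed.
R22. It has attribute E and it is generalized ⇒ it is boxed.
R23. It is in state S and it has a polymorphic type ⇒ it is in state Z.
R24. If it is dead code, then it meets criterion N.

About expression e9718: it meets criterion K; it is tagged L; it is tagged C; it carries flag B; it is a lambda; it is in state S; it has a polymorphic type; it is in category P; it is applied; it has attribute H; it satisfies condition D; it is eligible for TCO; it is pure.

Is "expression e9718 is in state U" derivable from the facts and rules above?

Yes

By R1 (it is in category P, it has attribute H): it captures a mutable variable.
By R10 (it is eligible for TCO): it is boxed.
By R16 (it is a lambda, it carries flag B): it is a constant expression.
By R23 (it is in state S, it has a polymorphic type): it is in state Z.
By R5 (it captures a mutable variable, it is boxed): it is dead code.
By R7 (it is in state Z, it is a lambda): it carries flag F.
By R24 (it is dead code): it meets criterion N.
By R12 (it meets criterion N): it is in state Y.
By R9 (it is in state Y): it has attribute E.
By R19 (it has attribute E, it carries flag F, it is a constant expression): it is in state U.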